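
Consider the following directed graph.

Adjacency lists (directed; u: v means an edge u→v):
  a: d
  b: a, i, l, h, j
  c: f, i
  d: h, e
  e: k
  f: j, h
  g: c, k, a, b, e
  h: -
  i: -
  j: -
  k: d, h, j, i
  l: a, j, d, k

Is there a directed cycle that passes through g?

No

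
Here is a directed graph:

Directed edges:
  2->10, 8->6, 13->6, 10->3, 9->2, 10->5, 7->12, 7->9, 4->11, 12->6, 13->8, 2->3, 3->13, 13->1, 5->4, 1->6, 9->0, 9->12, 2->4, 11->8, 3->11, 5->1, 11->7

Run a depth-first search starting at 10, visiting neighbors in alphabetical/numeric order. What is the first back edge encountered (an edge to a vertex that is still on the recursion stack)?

DFS from 10 (visiting neighbors in alphabetical/numeric order); mark gray on enter, black on exit:
10 gray
  3 gray
    11 gray
      7 gray
        9 gray
          0 gray
          0 black
          2 gray
            2→3: 3 is gray → back edge
First back edge: 2 → 3.

2->3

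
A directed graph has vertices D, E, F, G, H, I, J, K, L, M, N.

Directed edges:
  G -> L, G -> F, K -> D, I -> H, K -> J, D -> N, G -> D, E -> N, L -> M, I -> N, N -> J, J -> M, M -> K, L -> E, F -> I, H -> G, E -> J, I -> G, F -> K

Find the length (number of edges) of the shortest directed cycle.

3

For each vertex v, BFS finds the shortest path from v back to v.
The shortest such closed walk is G → F → I → G, length 3.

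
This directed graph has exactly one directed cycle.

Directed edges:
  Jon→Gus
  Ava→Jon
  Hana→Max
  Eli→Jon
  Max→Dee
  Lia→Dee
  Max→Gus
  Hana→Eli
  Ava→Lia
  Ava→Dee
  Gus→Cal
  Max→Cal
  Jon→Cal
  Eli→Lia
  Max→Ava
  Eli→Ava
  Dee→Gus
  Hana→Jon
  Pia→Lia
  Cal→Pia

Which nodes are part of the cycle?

DFS with gray/black marking from Dee:
Dee gray
  Gus gray
    Cal gray
      Pia gray
        Lia gray
          Lia→Dee: Dee is gray → back edge
Back edge closes the cycle Dee → Gus → Cal → Pia → Lia → Dee; its vertices are {Cal, Dee, Gus, Lia, Pia}.

Cal, Dee, Gus, Lia, Pia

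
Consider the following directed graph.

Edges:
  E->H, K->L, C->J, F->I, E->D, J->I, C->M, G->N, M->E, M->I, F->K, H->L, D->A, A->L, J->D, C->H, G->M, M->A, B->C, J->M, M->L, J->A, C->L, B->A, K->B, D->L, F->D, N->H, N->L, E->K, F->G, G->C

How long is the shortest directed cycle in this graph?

For each vertex v, BFS finds the shortest path from v back to v.
The shortest such closed walk is K → B → C → M → E → K, length 5.

5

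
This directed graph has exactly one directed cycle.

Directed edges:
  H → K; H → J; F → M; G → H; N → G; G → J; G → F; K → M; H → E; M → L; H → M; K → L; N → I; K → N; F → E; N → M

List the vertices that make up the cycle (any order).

G, H, K, N

DFS with gray/black marking from N:
N gray
  M gray
    L gray
    L black
  M black
  I gray
  I black
  G gray
    F gray
      E gray
      E black
      F→M: M black — skip
    F black
    J gray
    J black
    H gray
      H→J: J black — skip
      H→M: M black — skip
      H→E: E black — skip
      K gray
        K→L: L black — skip
        K→M: M black — skip
        K→N: N is gray → back edge
Back edge closes the cycle N → G → H → K → N; its vertices are {G, H, K, N}.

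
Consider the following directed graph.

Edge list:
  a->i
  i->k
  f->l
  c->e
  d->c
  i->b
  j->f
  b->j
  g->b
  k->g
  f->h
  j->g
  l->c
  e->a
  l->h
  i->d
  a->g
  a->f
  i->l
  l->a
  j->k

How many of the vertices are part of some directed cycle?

A vertex is on a directed cycle iff it belongs to a strongly connected component of size ≥ 2 (or has a self-loop).
The vertices on cycles are {a, b, c, d, e, f, g, i, j, k, l} — 11 in total.

11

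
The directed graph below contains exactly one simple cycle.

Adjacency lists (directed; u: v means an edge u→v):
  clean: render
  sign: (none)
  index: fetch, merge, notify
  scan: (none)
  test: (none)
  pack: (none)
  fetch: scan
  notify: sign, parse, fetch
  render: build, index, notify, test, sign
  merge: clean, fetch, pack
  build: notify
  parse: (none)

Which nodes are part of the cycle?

clean, index, merge, render

DFS with gray/black marking from render:
render gray
  build gray
    notify gray
      sign gray
      sign black
      parse gray
      parse black
      fetch gray
        scan gray
        scan black
      fetch black
    notify black
  build black
  index gray
    index→fetch: fetch black — skip
    merge gray
      clean gray
        clean→render: render is gray → back edge
Back edge closes the cycle render → index → merge → clean → render; its vertices are {clean, index, merge, render}.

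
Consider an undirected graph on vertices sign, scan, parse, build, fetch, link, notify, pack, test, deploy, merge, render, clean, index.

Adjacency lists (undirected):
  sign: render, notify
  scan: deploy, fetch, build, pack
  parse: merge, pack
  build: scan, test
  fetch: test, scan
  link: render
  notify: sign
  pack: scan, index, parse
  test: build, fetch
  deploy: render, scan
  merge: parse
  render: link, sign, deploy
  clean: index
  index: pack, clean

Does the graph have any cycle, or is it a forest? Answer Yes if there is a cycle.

DFS, tracking each vertex's parent; an edge to a visited non-parent vertex closes a cycle.
Start from clean:
visit clean (parent –)
  visit index (parent clean)
    visit pack (parent index)
      visit scan (parent pack)
        visit deploy (parent scan)
          visit render (parent deploy)
            visit link (parent render)
              link–render: parent, skip
            visit sign (parent render)
              sign–render: parent, skip
              visit notify (parent sign)
                notify–sign: parent, skip
            render–deploy: parent, skip
          deploy–scan: parent, skip
        visit fetch (parent scan)
          visit test (parent fetch)
            visit build (parent test)
              build–scan: scan visited and ≠ parent → cycle
Cycle: scan – fetch – test – build – scan.

Yes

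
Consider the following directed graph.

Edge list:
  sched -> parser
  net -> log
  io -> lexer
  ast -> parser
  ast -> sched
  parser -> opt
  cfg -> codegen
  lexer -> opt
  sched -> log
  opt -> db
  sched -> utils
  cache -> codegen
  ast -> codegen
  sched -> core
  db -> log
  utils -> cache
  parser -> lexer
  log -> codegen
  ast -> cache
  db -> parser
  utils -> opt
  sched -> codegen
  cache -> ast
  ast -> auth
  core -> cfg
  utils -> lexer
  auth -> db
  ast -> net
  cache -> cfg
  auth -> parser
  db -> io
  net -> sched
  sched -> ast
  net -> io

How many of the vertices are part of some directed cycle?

10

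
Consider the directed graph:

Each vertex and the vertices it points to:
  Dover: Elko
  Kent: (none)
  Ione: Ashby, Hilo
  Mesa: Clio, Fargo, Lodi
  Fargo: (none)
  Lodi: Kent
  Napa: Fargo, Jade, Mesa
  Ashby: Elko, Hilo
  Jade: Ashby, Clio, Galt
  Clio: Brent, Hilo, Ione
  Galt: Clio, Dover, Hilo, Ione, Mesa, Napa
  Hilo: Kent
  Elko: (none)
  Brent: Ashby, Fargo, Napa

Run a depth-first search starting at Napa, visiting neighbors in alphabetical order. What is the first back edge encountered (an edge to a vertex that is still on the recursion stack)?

DFS from Napa (visiting neighbors in alphabetical order); mark gray on enter, black on exit:
Napa gray
  Fargo gray
  Fargo black
  Jade gray
    Ashby gray
      Elko gray
      Elko black
      Hilo gray
        Kent gray
        Kent black
      Hilo black
    Ashby black
    Clio gray
      Brent gray
        Brent→Ashby: Ashby black — skip
        Brent→Fargo: Fargo black — skip
        Brent→Napa: Napa is gray → back edge
First back edge: Brent → Napa.

Brent→Napa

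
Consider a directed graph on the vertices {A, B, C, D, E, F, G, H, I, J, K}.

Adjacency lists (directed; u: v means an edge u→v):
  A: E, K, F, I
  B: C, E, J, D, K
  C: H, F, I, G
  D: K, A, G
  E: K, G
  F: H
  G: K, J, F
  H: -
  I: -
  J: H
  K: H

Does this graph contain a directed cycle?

No

DFS with white/gray/black marking, starting from F:
F gray
  H gray
  H black
F black
A gray
  E gray
    K gray
      K→H: H black — skip
    K black
    G gray
      G→K: K black — skip
      J gray
        J→H: H black — skip
      J black
      G→F: F black — skip
    G black
  E black
  A→K: K black — skip
  A→F: F black — skip
  I gray
  I black
A black
B gray
  C gray
    C→H: H black — skip
    C→F: F black — skip
    C→I: I black — skip
    C→G: G black — skip
  C black
  B→E: E black — skip
  B→J: J black — skip
  D gray
    D→K: K black — skip
    D→A: A black — skip
    D→G: G black — skip
  D black
  B→K: K black — skip
B black
Every edge goes to a white or black vertex — no back edge, so the graph is acyclic.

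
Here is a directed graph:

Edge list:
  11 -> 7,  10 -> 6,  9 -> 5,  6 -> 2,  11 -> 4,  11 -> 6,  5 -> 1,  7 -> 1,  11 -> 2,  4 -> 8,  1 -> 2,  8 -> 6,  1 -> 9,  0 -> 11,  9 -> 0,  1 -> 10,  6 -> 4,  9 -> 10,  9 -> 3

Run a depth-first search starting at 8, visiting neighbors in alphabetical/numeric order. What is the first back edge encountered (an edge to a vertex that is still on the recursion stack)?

DFS from 8 (visiting neighbors in alphabetical/numeric order); mark gray on enter, black on exit:
8 gray
  6 gray
    2 gray
    2 black
    4 gray
      4→8: 8 is gray → back edge
First back edge: 4 → 8.

4->8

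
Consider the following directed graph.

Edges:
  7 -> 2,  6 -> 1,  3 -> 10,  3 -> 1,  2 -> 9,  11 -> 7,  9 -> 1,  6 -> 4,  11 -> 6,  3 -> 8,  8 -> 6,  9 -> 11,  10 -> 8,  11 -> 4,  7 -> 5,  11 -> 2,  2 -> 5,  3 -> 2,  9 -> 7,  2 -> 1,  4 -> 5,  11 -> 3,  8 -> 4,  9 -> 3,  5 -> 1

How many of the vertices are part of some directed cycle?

5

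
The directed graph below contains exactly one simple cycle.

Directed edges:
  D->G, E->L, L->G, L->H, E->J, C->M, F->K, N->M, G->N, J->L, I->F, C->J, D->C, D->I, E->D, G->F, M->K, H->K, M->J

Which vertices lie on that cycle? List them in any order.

DFS with gray/black marking from L:
L gray
  G gray
    N gray
      M gray
        K gray
        K black
        J gray
          J→L: L is gray → back edge
Back edge closes the cycle L → G → N → M → J → L; its vertices are {G, J, L, M, N}.

G, J, L, M, N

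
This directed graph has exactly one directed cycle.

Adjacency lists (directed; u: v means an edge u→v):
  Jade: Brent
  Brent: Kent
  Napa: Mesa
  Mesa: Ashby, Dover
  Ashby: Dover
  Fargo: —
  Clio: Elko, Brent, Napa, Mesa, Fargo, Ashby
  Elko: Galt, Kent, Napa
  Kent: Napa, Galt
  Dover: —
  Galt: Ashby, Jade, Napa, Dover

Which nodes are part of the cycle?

DFS with gray/black marking from Brent:
Brent gray
  Kent gray
    Napa gray
      Mesa gray
        Ashby gray
          Dover gray
          Dover black
        Ashby black
        Mesa→Dover: Dover black — skip
      Mesa black
    Napa black
    Galt gray
      Galt→Ashby: Ashby black — skip
      Jade gray
        Jade→Brent: Brent is gray → back edge
Back edge closes the cycle Brent → Kent → Galt → Jade → Brent; its vertices are {Galt, Jade, Kent, Brent}.

Galt, Jade, Kent, Brent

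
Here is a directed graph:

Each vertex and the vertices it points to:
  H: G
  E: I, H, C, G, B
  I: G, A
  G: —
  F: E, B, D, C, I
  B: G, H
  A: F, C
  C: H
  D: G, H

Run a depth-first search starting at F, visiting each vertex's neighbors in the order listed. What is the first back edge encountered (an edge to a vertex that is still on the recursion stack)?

DFS from F (visiting each vertex's neighbors in the order listed); mark gray on enter, black on exit:
F gray
  E gray
    I gray
      G gray
      G black
      A gray
        A→F: F is gray → back edge
First back edge: A → F.

A→F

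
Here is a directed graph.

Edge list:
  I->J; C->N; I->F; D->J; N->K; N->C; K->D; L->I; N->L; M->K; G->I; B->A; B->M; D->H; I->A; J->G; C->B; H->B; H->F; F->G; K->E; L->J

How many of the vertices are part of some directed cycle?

11

A vertex is on a directed cycle iff it belongs to a strongly connected component of size ≥ 2 (or has a self-loop).
The vertices on cycles are {B, C, D, F, G, H, I, J, K, M, N} — 11 in total.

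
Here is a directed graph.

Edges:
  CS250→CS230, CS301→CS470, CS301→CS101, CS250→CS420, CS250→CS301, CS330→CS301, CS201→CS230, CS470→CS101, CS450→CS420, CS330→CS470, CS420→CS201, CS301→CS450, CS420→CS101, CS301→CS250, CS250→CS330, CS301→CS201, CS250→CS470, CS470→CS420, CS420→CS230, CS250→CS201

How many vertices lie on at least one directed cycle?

A vertex is on a directed cycle iff it belongs to a strongly connected component of size ≥ 2 (or has a self-loop).
The vertices on cycles are {CS250, CS301, CS330} — 3 in total.

3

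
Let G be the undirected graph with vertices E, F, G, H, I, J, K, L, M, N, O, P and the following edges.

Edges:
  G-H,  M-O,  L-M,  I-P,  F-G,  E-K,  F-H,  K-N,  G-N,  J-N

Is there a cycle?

DFS, tracking each vertex's parent; an edge to a visited non-parent vertex closes a cycle.
Start from J:
visit J (parent –)
  visit N (parent J)
    visit K (parent N)
      K–N: parent, skip
      visit E (parent K)
        E–K: parent, skip
    N–J: parent, skip
    visit G (parent N)
      visit F (parent G)
        visit H (parent F)
          H–F: parent, skip
          H–G: G visited and ≠ parent → cycle
Cycle: G – F – H – G.

Yes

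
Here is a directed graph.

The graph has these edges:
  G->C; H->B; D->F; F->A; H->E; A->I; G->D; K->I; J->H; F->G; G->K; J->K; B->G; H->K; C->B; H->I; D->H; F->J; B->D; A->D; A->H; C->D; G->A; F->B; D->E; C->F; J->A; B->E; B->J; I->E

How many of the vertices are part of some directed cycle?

8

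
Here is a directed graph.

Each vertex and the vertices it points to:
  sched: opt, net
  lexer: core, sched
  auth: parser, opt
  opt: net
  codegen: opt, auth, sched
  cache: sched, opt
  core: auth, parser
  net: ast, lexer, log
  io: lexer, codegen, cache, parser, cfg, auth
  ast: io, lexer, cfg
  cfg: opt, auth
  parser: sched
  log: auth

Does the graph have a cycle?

DFS with white/gray/black marking, starting from sched:
sched gray
  opt gray
    net gray
      ast gray
        io gray
          lexer gray
            core gray
              auth gray
                parser gray
                  parser→sched: sched is gray → back edge
Back edge found, so a cycle exists: sched → opt → net → ast → io → lexer → core → auth → parser → sched.

Yes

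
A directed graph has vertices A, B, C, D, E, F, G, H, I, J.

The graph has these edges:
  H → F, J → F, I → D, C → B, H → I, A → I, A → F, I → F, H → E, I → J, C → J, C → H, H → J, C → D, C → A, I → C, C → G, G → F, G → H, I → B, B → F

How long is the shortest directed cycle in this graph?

3

For each vertex v, BFS finds the shortest path from v back to v.
The shortest such closed walk is I → C → H → I, length 3.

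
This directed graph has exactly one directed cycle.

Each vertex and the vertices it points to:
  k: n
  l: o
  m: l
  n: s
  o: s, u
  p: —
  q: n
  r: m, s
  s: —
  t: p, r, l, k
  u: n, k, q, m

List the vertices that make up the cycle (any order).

l, m, o, u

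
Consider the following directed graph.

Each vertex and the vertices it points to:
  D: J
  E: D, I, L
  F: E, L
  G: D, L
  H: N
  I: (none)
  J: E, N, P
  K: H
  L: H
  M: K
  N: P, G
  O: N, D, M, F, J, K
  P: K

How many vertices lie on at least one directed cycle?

9

A vertex is on a directed cycle iff it belongs to a strongly connected component of size ≥ 2 (or has a self-loop).
The vertices on cycles are {D, E, G, H, J, K, L, N, P} — 9 in total.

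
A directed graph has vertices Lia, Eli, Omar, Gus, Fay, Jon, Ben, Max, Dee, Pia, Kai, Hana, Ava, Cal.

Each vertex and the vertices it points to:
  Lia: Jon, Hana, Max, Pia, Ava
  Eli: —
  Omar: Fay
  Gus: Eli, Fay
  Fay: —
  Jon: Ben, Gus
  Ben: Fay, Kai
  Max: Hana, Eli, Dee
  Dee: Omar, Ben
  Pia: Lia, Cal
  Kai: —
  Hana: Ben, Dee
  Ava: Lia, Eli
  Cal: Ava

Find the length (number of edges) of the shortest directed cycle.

For each vertex v, BFS finds the shortest path from v back to v.
The shortest such closed walk is Pia → Lia → Pia, length 2.

2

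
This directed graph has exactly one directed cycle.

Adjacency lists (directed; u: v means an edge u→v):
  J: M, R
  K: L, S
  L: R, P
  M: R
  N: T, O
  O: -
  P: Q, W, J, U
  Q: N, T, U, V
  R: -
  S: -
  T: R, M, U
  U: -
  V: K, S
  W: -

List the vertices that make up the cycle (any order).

K, L, P, Q, V

DFS with gray/black marking from P:
P gray
  Q gray
    N gray
      T gray
        R gray
        R black
        M gray
          M→R: R black — skip
        M black
        U gray
        U black
      T black
      O gray
      O black
    N black
    Q→T: T black — skip
    Q→U: U black — skip
    V gray
      K gray
        L gray
          L→R: R black — skip
          L→P: P is gray → back edge
Back edge closes the cycle P → Q → V → K → L → P; its vertices are {K, L, P, Q, V}.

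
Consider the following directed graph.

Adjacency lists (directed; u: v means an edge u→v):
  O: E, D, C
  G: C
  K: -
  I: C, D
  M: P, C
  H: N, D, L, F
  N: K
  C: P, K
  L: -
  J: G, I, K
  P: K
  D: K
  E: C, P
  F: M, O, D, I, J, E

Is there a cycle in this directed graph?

No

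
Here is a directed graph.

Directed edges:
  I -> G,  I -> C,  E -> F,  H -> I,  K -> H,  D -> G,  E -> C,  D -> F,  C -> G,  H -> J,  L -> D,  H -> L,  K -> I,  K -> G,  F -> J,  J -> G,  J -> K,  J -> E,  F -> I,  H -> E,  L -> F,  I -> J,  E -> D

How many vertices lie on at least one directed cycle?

8

A vertex is on a directed cycle iff it belongs to a strongly connected component of size ≥ 2 (or has a self-loop).
The vertices on cycles are {D, E, F, H, I, J, K, L} — 8 in total.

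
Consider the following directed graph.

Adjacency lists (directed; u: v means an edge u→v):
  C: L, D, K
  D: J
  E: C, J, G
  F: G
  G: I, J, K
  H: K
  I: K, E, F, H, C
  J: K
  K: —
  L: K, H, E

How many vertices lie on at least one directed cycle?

6

A vertex is on a directed cycle iff it belongs to a strongly connected component of size ≥ 2 (or has a self-loop).
The vertices on cycles are {C, E, F, G, I, L} — 6 in total.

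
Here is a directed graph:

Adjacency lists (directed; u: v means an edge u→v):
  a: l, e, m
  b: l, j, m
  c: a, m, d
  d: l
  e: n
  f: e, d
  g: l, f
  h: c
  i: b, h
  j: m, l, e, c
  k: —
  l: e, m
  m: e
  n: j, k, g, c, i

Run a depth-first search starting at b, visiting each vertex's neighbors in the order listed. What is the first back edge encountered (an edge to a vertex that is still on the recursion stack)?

DFS from b (visiting each vertex's neighbors in the order listed); mark gray on enter, black on exit:
b gray
  l gray
    e gray
      n gray
        j gray
          m gray
            m→e: e is gray → back edge
First back edge: m → e.

m->e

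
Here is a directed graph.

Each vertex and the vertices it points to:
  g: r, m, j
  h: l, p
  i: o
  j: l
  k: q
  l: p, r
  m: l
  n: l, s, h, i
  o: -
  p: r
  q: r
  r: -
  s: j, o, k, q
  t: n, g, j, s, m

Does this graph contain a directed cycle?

No

DFS with white/gray/black marking, starting from t:
t gray
  n gray
    l gray
      p gray
        r gray
        r black
      p black
      l→r: r black — skip
    l black
    s gray
      j gray
        j→l: l black — skip
      j black
      o gray
      o black
      k gray
        q gray
          q→r: r black — skip
        q black
      k black
      s→q: q black — skip
    s black
    h gray
      h→l: l black — skip
      h→p: p black — skip
    h black
    i gray
      i→o: o black — skip
    i black
  n black
  g gray
    g→r: r black — skip
    m gray
      m→l: l black — skip
    m black
    g→j: j black — skip
  g black
  t→j: j black — skip
  t→s: s black — skip
  t→m: m black — skip
t black
Every edge goes to a white or black vertex — no back edge, so the graph is acyclic.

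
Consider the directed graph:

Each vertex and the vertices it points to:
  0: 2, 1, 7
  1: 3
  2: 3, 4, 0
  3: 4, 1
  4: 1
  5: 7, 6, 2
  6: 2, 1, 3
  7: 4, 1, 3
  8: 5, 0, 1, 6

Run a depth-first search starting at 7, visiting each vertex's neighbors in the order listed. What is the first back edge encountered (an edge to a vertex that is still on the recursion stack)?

3->4

DFS from 7 (visiting each vertex's neighbors in the order listed); mark gray on enter, black on exit:
7 gray
  4 gray
    1 gray
      3 gray
        3→4: 4 is gray → back edge
First back edge: 3 → 4.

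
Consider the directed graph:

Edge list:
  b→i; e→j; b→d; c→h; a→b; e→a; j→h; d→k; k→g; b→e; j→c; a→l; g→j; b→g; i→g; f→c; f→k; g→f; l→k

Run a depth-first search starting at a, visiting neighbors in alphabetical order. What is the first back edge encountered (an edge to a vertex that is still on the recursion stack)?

f→k

DFS from a (visiting neighbors in alphabetical order); mark gray on enter, black on exit:
a gray
  b gray
    d gray
      k gray
        g gray
          f gray
            c gray
              h gray
              h black
            c black
            f→k: k is gray → back edge
First back edge: f → k.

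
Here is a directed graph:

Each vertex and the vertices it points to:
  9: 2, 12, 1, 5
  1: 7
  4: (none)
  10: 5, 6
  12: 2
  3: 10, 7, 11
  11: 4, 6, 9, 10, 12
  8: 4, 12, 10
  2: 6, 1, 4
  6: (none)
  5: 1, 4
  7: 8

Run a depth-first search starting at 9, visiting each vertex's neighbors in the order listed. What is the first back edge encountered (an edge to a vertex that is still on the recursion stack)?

DFS from 9 (visiting each vertex's neighbors in the order listed); mark gray on enter, black on exit:
9 gray
  2 gray
    6 gray
    6 black
    1 gray
      7 gray
        8 gray
          4 gray
          4 black
          12 gray
            12→2: 2 is gray → back edge
First back edge: 12 → 2.

12->2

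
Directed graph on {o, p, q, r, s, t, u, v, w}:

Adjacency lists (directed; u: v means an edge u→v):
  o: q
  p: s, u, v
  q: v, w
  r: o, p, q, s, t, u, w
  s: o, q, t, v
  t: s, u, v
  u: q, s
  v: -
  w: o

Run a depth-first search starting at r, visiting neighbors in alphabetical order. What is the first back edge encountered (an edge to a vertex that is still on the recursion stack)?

DFS from r (visiting neighbors in alphabetical order); mark gray on enter, black on exit:
r gray
  o gray
    q gray
      v gray
      v black
      w gray
        w→o: o is gray → back edge
First back edge: w → o.

w->o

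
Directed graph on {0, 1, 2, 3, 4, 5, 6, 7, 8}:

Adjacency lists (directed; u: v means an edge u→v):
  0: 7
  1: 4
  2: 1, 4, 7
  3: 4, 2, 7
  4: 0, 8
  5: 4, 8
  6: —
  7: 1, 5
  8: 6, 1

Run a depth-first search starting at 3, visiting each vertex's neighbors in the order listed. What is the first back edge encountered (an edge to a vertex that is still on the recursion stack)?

1->4

DFS from 3 (visiting each vertex's neighbors in the order listed); mark gray on enter, black on exit:
3 gray
  4 gray
    0 gray
      7 gray
        1 gray
          1→4: 4 is gray → back edge
First back edge: 1 → 4.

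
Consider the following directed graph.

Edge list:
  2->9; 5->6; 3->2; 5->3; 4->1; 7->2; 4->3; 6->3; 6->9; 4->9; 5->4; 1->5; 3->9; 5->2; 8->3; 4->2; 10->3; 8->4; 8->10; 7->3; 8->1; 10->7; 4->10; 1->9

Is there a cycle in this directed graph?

Yes

DFS with white/gray/black marking, starting from 2:
2 gray
  9 gray
  9 black
2 black
1 gray
  1→9: 9 black — skip
  5 gray
    3 gray
      3→9: 9 black — skip
      3→2: 2 black — skip
    3 black
    6 gray
      6→3: 3 black — skip
      6→9: 9 black — skip
    6 black
    5→2: 2 black — skip
    4 gray
      10 gray
        7 gray
          7→2: 2 black — skip
          7→3: 3 black — skip
        7 black
        10→3: 3 black — skip
      10 black
      4→1: 1 is gray → back edge
Back edge found, so a cycle exists: 1 → 5 → 4 → 1.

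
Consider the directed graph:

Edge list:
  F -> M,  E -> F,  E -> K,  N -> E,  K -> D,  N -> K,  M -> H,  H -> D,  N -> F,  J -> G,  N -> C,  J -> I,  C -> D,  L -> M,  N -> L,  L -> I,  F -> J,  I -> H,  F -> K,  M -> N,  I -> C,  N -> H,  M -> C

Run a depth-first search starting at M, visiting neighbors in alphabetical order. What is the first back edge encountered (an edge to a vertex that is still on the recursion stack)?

F→M

DFS from M (visiting neighbors in alphabetical order); mark gray on enter, black on exit:
M gray
  C gray
    D gray
    D black
  C black
  H gray
    H→D: D black — skip
  H black
  N gray
    N→C: C black — skip
    E gray
      F gray
        J gray
          G gray
          G black
          I gray
            I→C: C black — skip
            I→H: H black — skip
          I black
        J black
        K gray
          K→D: D black — skip
        K black
        F→M: M is gray → back edge
First back edge: F → M.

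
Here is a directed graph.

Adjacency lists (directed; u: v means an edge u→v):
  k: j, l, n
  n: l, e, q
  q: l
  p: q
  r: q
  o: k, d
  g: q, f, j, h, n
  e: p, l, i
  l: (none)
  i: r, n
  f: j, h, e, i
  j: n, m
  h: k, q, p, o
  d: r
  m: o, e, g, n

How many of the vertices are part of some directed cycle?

10

A vertex is on a directed cycle iff it belongs to a strongly connected component of size ≥ 2 (or has a self-loop).
The vertices on cycles are {e, f, g, h, i, j, k, m, n, o} — 10 in total.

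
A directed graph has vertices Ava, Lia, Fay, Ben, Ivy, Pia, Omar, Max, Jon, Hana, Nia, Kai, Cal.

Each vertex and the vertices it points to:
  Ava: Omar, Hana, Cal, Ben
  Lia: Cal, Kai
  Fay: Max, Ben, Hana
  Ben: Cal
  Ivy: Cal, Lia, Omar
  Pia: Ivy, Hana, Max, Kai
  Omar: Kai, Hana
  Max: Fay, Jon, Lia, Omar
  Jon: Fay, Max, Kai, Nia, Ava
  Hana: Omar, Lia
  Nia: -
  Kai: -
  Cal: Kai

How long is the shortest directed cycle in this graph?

For each vertex v, BFS finds the shortest path from v back to v.
The shortest such closed walk is Max → Jon → Max, length 2.

2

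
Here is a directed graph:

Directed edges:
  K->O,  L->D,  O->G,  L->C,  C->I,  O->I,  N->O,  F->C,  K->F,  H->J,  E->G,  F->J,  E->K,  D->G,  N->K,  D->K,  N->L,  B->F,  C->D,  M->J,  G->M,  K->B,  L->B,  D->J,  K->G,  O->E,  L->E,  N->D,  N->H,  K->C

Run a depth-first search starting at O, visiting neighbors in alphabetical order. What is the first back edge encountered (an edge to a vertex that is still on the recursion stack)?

DFS from O (visiting neighbors in alphabetical order); mark gray on enter, black on exit:
O gray
  E gray
    G gray
      M gray
        J gray
        J black
      M black
    G black
    K gray
      B gray
        F gray
          C gray
            D gray
              D→G: G black — skip
              D→J: J black — skip
              D→K: K is gray → back edge
First back edge: D → K.

D→K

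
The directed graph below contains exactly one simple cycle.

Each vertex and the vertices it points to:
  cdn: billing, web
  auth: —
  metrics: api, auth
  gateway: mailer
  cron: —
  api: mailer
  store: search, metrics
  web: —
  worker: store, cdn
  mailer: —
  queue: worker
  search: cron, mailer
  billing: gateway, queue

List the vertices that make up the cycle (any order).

cdn, queue, worker, billing

DFS with gray/black marking from worker:
worker gray
  store gray
    search gray
      cron gray
      cron black
      mailer gray
      mailer black
    search black
    metrics gray
      api gray
        api→mailer: mailer black — skip
      api black
      auth gray
      auth black
    metrics black
  store black
  cdn gray
    billing gray
      gateway gray
        gateway→mailer: mailer black — skip
      gateway black
      queue gray
        queue→worker: worker is gray → back edge
Back edge closes the cycle worker → cdn → billing → queue → worker; its vertices are {cdn, queue, worker, billing}.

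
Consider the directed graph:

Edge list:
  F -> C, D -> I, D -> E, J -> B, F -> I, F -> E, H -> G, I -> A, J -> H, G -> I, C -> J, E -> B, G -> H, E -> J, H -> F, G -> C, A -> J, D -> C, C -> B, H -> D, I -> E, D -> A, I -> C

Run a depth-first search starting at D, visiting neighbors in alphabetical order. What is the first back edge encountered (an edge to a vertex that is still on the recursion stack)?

DFS from D (visiting neighbors in alphabetical order); mark gray on enter, black on exit:
D gray
  A gray
    J gray
      B gray
      B black
      H gray
        H→D: D is gray → back edge
First back edge: H → D.

H->D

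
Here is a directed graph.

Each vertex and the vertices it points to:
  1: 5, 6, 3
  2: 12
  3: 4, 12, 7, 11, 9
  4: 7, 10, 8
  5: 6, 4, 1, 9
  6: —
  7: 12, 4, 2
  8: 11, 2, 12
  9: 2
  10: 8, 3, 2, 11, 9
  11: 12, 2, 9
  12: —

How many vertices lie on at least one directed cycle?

A vertex is on a directed cycle iff it belongs to a strongly connected component of size ≥ 2 (or has a self-loop).
The vertices on cycles are {1, 3, 4, 5, 7, 10} — 6 in total.

6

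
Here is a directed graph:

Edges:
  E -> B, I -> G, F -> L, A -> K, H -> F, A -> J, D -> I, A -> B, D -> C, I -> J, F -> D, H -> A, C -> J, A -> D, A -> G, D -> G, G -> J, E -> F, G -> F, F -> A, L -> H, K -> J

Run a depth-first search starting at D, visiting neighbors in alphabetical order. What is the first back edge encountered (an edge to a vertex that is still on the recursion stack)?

A→D

DFS from D (visiting neighbors in alphabetical order); mark gray on enter, black on exit:
D gray
  C gray
    J gray
    J black
  C black
  G gray
    F gray
      A gray
        B gray
        B black
        A→D: D is gray → back edge
First back edge: A → D.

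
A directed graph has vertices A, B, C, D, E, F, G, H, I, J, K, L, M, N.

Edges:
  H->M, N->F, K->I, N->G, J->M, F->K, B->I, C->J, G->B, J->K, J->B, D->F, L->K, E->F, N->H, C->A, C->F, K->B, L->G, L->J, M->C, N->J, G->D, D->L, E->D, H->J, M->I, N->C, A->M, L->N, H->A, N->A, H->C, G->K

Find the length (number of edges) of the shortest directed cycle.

For each vertex v, BFS finds the shortest path from v back to v.
The shortest such closed walk is D → L → G → D, length 3.

3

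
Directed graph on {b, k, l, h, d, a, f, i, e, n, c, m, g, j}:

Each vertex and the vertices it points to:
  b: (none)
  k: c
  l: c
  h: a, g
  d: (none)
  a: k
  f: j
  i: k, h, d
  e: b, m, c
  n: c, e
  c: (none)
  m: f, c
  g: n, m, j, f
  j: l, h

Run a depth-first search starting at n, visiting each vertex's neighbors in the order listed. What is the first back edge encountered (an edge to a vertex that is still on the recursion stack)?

g->n

DFS from n (visiting each vertex's neighbors in the order listed); mark gray on enter, black on exit:
n gray
  c gray
  c black
  e gray
    b gray
    b black
    m gray
      f gray
        j gray
          l gray
            l→c: c black — skip
          l black
          h gray
            a gray
              k gray
                k→c: c black — skip
              k black
            a black
            g gray
              g→n: n is gray → back edge
First back edge: g → n.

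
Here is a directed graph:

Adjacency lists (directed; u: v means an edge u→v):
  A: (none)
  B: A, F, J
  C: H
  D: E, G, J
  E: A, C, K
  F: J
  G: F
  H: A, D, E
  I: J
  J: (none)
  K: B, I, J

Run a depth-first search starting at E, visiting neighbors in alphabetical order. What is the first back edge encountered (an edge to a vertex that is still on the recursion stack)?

D→E

DFS from E (visiting neighbors in alphabetical order); mark gray on enter, black on exit:
E gray
  A gray
  A black
  C gray
    H gray
      H→A: A black — skip
      D gray
        D→E: E is gray → back edge
First back edge: D → E.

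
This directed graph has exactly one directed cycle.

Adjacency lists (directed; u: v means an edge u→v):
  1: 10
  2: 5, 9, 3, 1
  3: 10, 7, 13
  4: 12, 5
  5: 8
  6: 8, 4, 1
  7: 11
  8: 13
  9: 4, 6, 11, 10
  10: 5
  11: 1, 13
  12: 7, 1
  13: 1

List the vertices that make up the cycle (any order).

1, 5, 8, 10, 13

DFS with gray/black marking from 10:
10 gray
  5 gray
    8 gray
      13 gray
        1 gray
          1→10: 10 is gray → back edge
Back edge closes the cycle 10 → 5 → 8 → 13 → 1 → 10; its vertices are {1, 5, 8, 10, 13}.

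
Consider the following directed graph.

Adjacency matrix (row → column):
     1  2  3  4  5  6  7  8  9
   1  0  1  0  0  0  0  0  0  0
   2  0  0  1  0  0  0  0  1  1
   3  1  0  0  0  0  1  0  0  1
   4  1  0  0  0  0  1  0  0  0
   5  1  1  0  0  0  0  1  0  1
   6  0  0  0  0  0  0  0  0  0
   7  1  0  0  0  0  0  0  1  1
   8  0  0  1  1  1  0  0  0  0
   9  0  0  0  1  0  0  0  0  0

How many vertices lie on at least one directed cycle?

A vertex is on a directed cycle iff it belongs to a strongly connected component of size ≥ 2 (or has a self-loop).
The vertices on cycles are {1, 2, 3, 4, 5, 7, 8, 9} — 8 in total.

8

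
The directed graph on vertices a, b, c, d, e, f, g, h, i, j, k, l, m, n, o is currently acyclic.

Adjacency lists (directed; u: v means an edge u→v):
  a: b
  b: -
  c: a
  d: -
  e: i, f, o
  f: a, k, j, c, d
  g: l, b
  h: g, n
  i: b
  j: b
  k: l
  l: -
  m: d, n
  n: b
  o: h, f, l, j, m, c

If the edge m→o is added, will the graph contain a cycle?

Adding m→o creates a cycle iff o can already reach m.
Path from o: o → m.
So o → … → m → o is a cycle.

Yes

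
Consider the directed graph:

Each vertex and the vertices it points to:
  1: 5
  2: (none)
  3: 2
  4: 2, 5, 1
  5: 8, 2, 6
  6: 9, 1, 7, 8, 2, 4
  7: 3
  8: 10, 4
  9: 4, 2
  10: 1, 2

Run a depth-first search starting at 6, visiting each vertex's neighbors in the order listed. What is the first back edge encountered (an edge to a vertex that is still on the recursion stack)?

1->5

DFS from 6 (visiting each vertex's neighbors in the order listed); mark gray on enter, black on exit:
6 gray
  9 gray
    4 gray
      2 gray
      2 black
      5 gray
        8 gray
          10 gray
            1 gray
              1→5: 5 is gray → back edge
First back edge: 1 → 5.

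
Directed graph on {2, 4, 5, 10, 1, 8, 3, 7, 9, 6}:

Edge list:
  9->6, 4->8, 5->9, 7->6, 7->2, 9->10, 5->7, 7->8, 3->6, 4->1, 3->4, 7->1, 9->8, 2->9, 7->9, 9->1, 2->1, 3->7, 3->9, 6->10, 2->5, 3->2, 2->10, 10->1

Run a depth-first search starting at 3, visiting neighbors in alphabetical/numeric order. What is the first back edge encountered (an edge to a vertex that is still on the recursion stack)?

7→2

DFS from 3 (visiting neighbors in alphabetical/numeric order); mark gray on enter, black on exit:
3 gray
  2 gray
    1 gray
    1 black
    5 gray
      7 gray
        7→1: 1 black — skip
        7→2: 2 is gray → back edge
First back edge: 7 → 2.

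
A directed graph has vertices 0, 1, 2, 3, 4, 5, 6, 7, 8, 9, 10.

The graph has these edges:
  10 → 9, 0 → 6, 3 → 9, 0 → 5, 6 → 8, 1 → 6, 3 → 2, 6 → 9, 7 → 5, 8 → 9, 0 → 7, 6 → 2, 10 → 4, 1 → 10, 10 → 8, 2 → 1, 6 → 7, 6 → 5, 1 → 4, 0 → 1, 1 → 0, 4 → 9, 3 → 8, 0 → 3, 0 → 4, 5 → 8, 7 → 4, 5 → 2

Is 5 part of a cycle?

Yes

5 is on a cycle iff 5 can reach itself via ≥1 edge.
5 → 2 → 1 → 0 → 5 — yes.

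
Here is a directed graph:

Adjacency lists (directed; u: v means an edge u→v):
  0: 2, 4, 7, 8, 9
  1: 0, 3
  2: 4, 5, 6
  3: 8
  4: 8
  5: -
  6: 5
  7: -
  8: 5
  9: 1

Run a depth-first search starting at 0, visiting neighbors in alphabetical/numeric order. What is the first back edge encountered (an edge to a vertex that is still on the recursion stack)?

DFS from 0 (visiting neighbors in alphabetical/numeric order); mark gray on enter, black on exit:
0 gray
  2 gray
    4 gray
      8 gray
        5 gray
        5 black
      8 black
    4 black
    2→5: 5 black — skip
    6 gray
      6→5: 5 black — skip
    6 black
  2 black
  0→4: 4 black — skip
  7 gray
  7 black
  0→8: 8 black — skip
  9 gray
    1 gray
      1→0: 0 is gray → back edge
First back edge: 1 → 0.

1→0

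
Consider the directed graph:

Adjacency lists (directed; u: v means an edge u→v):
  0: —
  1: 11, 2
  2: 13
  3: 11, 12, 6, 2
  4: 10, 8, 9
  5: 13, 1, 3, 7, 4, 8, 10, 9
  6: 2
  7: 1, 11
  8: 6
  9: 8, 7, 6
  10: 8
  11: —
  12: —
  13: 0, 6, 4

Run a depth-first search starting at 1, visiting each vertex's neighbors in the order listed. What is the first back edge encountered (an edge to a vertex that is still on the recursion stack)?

6→2

DFS from 1 (visiting each vertex's neighbors in the order listed); mark gray on enter, black on exit:
1 gray
  11 gray
  11 black
  2 gray
    13 gray
      0 gray
      0 black
      6 gray
        6→2: 2 is gray → back edge
First back edge: 6 → 2.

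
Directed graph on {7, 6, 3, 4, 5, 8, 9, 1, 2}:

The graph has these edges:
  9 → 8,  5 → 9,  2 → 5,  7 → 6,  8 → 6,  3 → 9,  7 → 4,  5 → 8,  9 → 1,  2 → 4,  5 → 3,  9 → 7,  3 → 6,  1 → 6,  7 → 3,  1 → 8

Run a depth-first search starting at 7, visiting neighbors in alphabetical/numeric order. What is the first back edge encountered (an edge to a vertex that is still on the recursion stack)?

9→7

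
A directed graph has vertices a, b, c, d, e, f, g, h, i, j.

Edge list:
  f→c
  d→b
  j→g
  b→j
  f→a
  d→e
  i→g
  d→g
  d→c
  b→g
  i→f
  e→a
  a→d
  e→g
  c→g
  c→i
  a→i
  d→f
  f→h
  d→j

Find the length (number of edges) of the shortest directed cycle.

For each vertex v, BFS finds the shortest path from v back to v.
The shortest such closed walk is d → f → a → d, length 3.

3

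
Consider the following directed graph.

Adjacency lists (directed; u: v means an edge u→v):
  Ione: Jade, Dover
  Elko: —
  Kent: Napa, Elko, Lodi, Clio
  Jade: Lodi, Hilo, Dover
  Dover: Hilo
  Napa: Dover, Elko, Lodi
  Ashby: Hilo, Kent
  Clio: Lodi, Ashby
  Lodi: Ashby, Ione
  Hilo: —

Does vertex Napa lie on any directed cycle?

Napa is on a cycle iff Napa can reach itself via ≥1 edge.
Napa → Lodi → Ashby → Kent → Napa — yes.

Yes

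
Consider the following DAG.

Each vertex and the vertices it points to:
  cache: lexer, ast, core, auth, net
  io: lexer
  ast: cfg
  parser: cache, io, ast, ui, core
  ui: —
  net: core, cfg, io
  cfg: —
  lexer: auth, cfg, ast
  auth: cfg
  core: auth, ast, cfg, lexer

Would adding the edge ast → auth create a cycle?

Adding ast→auth creates a cycle iff auth can already reach ast.
Explore from auth: no path reaches ast. The graph stays acyclic.

No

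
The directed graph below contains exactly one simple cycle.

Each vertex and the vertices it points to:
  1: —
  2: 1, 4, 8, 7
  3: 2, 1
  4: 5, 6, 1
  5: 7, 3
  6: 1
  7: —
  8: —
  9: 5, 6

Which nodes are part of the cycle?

2, 3, 4, 5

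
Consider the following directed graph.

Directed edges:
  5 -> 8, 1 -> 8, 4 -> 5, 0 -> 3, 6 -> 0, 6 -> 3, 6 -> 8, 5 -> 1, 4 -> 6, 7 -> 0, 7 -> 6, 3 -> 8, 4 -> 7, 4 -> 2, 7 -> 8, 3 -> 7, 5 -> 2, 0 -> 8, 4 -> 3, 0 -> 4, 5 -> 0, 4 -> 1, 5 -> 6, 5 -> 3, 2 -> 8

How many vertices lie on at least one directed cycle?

6

A vertex is on a directed cycle iff it belongs to a strongly connected component of size ≥ 2 (or has a self-loop).
The vertices on cycles are {0, 3, 4, 5, 6, 7} — 6 in total.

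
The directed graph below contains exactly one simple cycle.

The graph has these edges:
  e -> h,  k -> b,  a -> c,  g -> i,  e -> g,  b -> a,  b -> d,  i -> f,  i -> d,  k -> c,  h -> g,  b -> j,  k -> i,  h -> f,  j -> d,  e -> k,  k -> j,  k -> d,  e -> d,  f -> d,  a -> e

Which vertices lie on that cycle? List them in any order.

DFS with gray/black marking from k:
k gray
  b gray
    d gray
    d black
    a gray
      e gray
        h gray
          g gray
            i gray
              i→d: d black — skip
              f gray
                f→d: d black — skip
              f black
            i black
          g black
          h→f: f black — skip
        h black
        e→k: k is gray → back edge
Back edge closes the cycle k → b → a → e → k; its vertices are {a, b, e, k}.

a, b, e, k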